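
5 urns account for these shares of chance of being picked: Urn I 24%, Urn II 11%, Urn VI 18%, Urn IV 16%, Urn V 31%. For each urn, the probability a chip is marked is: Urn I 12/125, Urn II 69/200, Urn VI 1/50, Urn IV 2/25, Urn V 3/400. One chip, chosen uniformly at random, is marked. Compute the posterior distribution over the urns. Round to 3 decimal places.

By Bayes' rule, posterior ∝ prior × likelihood:
  Urn I: 0.24 × 0.096 = 0.02304
  Urn II: 0.11 × 0.345 = 0.03795
  Urn VI: 0.18 × 0.02 = 0.0036
  Urn IV: 0.16 × 0.08 = 0.0128
  Urn V: 0.31 × 0.0075 = 0.002325
Total = 0.079715.
P(Urn I | marked) = 0.02304/0.079715 ≈ 0.289
P(Urn II | marked) = 0.03795/0.079715 ≈ 0.476
P(Urn VI | marked) = 0.0036/0.079715 ≈ 0.045
P(Urn IV | marked) = 0.0128/0.079715 ≈ 0.161
P(Urn V | marked) = 0.002325/0.079715 ≈ 0.029

Urn I 0.289, Urn II 0.476, Urn VI 0.045, Urn IV 0.161, Urn V 0.029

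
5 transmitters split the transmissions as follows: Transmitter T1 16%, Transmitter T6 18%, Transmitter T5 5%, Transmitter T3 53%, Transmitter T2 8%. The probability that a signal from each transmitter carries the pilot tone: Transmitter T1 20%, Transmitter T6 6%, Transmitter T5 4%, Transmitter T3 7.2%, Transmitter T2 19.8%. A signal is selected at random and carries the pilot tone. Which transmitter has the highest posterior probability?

Transmitter T3

By Bayes' rule, posterior ∝ prior × likelihood:
  Transmitter T1: 0.16 × 0.2 = 0.032
  Transmitter T6: 0.18 × 0.06 = 0.0108
  Transmitter T5: 0.05 × 0.04 = 0.002
  Transmitter T3: 0.53 × 0.072 = 0.03816
  Transmitter T2: 0.08 × 0.198 = 0.01584
Total = 0.0988.
Largest term belongs to Transmitter T3, so Transmitter T3 is most probable.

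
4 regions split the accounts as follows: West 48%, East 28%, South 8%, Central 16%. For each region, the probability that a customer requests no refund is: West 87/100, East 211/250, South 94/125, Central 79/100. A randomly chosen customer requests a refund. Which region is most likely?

Taking complements, P(refund | each) = West 0.13, East 0.156, South 0.248, Central 0.21.
Compute prior × likelihood for every hypothesis:
  West: 0.48 × 0.13 = 0.0624
  East: 0.28 × 0.156 = 0.04368
  South: 0.08 × 0.248 = 0.01984
  Central: 0.16 × 0.21 = 0.0336
Normalizing constant = 0.15952.
Largest term belongs to West, so West is most probable.

West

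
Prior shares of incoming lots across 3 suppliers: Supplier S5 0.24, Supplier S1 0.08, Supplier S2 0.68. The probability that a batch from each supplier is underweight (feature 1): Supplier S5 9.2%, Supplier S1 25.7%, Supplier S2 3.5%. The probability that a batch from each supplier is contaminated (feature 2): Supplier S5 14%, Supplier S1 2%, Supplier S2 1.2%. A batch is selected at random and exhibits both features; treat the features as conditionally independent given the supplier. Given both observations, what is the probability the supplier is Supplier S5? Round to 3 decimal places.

0.816

Prior × likelihood for each hypothesis:
  Supplier S5: 0.24 × 0.092 × 0.14 = 0.0030912
  Supplier S1: 0.08 × 0.257 × 0.02 = 0.0004112
  Supplier S2: 0.68 × 0.035 × 0.012 = 0.0002856
Sum = 0.003788.
P(Supplier S5 | evidence) = 0.0030912 / 0.003788 ≈ 0.816.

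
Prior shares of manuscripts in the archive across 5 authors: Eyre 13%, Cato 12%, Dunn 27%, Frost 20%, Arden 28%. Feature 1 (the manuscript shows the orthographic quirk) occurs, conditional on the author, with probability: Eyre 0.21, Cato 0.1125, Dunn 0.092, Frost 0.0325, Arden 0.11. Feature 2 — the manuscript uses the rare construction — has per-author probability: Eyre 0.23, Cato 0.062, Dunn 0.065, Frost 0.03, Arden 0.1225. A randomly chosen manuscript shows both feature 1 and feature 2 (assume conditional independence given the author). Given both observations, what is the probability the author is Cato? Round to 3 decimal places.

0.066

Prior × likelihood for each hypothesis:
  Eyre: 0.13 × 0.21 × 0.23 = 0.006279
  Cato: 0.12 × 0.1125 × 0.062 = 0.000837
  Dunn: 0.27 × 0.092 × 0.065 = 0.0016146
  Frost: 0.2 × 0.0325 × 0.03 = 0.000195
  Arden: 0.28 × 0.11 × 0.1225 = 0.003773
Total = 0.0126986.
P(Cato | evidence) = 0.000837 / 0.0126986 ≈ 0.066.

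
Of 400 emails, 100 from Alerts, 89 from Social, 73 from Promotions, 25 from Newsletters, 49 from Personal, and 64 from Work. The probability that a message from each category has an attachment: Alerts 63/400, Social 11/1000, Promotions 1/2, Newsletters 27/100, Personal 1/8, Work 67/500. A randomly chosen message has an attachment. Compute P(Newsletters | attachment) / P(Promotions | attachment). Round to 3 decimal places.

Unnormalized posteriors (prior × likelihood):
  Alerts: 0.25 × 0.1575 = 0.039375
  Social: 0.2225 × 0.011 = 0.0024475
  Promotions: 0.1825 × 0.5 = 0.09125
  Newsletters: 0.0625 × 0.27 = 0.016875
  Personal: 0.1225 × 0.125 = 0.0153125
  Work: 0.16 × 0.134 = 0.02144
Normalizing constant = 0.1867.
The ratio is 0.016875 / 0.09125 (the normalizer cancels) = 0.185.

0.185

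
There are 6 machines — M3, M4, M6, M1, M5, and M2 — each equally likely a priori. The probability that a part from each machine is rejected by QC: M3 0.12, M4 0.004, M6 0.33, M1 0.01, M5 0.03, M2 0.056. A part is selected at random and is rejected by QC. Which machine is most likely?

Since the prior is uniform, the posterior is proportional to the likelihood:
  M3: 0.12
  M4: 0.004
  M6: 0.33
  M1: 0.01
  M5: 0.03
  M2: 0.056
Total = 0.55.
Largest term belongs to M6, so M6 is most probable.

M6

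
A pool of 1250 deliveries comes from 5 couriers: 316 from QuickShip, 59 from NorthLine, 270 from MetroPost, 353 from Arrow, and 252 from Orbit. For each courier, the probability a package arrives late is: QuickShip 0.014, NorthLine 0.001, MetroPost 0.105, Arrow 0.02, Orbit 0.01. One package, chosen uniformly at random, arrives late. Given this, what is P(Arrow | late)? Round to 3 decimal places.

0.166

Compute prior × likelihood for every hypothesis:
  QuickShip: 0.2528 × 0.014 = 0.0035392
  NorthLine: 0.0472 × 0.001 = 0.0000472
  MetroPost: 0.216 × 0.105 = 0.02268
  Arrow: 0.2824 × 0.02 = 0.005648
  Orbit: 0.2016 × 0.01 = 0.002016
Total = 0.0339304.
P(Arrow | evidence) = 0.005648 / 0.0339304 ≈ 0.166.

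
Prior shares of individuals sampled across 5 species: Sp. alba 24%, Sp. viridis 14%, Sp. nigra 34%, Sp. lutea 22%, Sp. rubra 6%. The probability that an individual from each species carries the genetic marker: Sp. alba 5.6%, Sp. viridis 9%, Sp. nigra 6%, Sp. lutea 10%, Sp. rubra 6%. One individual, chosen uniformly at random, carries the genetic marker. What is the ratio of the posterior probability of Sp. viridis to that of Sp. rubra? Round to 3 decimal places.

3.500

Unnormalized posteriors (prior × likelihood):
  Sp. alba: 0.24 × 0.056 = 0.01344
  Sp. viridis: 0.14 × 0.09 = 0.0126
  Sp. nigra: 0.34 × 0.06 = 0.0204
  Sp. lutea: 0.22 × 0.1 = 0.022
  Sp. rubra: 0.06 × 0.06 = 0.0036
Normalizing constant = 0.07204.
The ratio is 0.0126 / 0.0036 (the normalizer cancels) = 3.500.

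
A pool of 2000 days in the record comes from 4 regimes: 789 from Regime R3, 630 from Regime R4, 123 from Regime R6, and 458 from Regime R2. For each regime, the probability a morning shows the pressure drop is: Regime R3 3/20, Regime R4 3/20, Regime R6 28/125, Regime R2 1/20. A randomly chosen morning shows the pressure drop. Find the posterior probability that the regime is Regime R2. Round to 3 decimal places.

Compute prior × likelihood for every hypothesis:
  Regime R3: 0.3945 × 0.15 = 0.059175
  Regime R4: 0.315 × 0.15 = 0.04725
  Regime R6: 0.0615 × 0.224 = 0.013776
  Regime R2: 0.229 × 0.05 = 0.01145
Sum = 0.131651.
P(Regime R2 | evidence) = 0.01145 / 0.131651 ≈ 0.087.

0.087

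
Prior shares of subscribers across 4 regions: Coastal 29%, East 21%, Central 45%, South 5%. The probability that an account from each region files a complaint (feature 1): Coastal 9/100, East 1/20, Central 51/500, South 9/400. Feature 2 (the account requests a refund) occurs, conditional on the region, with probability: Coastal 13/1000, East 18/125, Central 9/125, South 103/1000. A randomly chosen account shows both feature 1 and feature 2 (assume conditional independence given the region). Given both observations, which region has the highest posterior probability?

Central

Compute prior × likelihood for every hypothesis:
  Coastal: 0.29 × 0.09 × 0.013 = 0.0003393
  East: 0.21 × 0.05 × 0.144 = 0.001512
  Central: 0.45 × 0.102 × 0.072 = 0.0033048
  South: 0.05 × 0.0225 × 0.103 = 0.000115875
Sum = 0.005271975.
Largest term belongs to Central, so Central is most probable.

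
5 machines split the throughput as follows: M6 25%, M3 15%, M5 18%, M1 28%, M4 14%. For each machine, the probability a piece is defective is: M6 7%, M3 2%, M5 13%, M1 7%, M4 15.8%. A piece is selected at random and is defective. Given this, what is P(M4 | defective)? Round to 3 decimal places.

Compute prior × likelihood for every hypothesis:
  M6: 0.25 × 0.07 = 0.0175
  M3: 0.15 × 0.02 = 0.003
  M5: 0.18 × 0.13 = 0.0234
  M1: 0.28 × 0.07 = 0.0196
  M4: 0.14 × 0.158 = 0.02212
Sum = 0.08562.
P(M4 | evidence) = 0.02212 / 0.08562 ≈ 0.258.

0.258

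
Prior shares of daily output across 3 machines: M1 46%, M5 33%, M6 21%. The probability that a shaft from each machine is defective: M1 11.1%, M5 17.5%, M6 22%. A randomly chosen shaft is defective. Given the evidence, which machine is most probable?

M5

By Bayes' rule, posterior ∝ prior × likelihood:
  M1: 0.46 × 0.111 = 0.05106
  M5: 0.33 × 0.175 = 0.05775
  M6: 0.21 × 0.22 = 0.0462
Total = 0.15501.
Largest term belongs to M5, so M5 is most probable.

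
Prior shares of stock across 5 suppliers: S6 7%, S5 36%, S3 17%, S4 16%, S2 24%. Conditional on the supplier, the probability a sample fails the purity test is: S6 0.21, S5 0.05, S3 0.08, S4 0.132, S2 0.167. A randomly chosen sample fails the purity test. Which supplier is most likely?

By Bayes' rule, posterior ∝ prior × likelihood:
  S6: 0.07 × 0.21 = 0.0147
  S5: 0.36 × 0.05 = 0.018
  S3: 0.17 × 0.08 = 0.0136
  S4: 0.16 × 0.132 = 0.02112
  S2: 0.24 × 0.167 = 0.04008
Total = 0.1075.
Largest term belongs to S2, so S2 is most probable.

S2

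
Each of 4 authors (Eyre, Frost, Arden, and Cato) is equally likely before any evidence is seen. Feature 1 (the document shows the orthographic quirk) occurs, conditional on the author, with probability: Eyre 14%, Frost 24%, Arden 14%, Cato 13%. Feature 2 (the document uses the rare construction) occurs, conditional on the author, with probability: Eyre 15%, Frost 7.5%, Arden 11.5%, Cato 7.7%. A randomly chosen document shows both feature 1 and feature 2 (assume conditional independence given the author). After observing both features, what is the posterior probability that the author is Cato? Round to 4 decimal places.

Since the prior is uniform, the posterior is proportional to the likelihood:
  Eyre: 0.14 × 0.15 = 0.021
  Frost: 0.24 × 0.075 = 0.018
  Arden: 0.14 × 0.115 = 0.0161
  Cato: 0.13 × 0.077 = 0.01001
Sum = 0.06511.
P(Cato | evidence) = 0.01001 / 0.06511 ≈ 0.1537.

0.1537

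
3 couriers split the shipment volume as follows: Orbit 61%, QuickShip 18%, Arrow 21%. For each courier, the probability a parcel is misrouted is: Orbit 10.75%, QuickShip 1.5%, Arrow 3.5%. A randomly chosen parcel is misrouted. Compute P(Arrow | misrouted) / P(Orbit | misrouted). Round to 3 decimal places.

Unnormalized posteriors (prior × likelihood):
  Orbit: 0.61 × 0.1075 = 0.065575
  QuickShip: 0.18 × 0.015 = 0.0027
  Arrow: 0.21 × 0.035 = 0.00735
Normalizing constant = 0.075625.
The ratio is 0.00735 / 0.065575 (the normalizer cancels) = 0.112.

0.112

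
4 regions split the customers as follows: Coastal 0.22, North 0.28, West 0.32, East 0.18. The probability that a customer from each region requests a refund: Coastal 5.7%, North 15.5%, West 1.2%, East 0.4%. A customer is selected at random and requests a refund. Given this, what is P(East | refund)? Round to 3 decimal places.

Unnormalized posteriors (prior × likelihood):
  Coastal: 0.22 × 0.057 = 0.01254
  North: 0.28 × 0.155 = 0.0434
  West: 0.32 × 0.012 = 0.00384
  East: 0.18 × 0.004 = 0.00072
Total = 0.0605.
P(East | evidence) = 0.00072 / 0.0605 ≈ 0.012.

0.012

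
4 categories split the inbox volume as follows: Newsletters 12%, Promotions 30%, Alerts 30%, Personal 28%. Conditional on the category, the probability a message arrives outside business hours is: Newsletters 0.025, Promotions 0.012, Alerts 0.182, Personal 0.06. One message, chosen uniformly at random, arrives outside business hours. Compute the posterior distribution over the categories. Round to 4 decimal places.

Prior × likelihood for each hypothesis:
  Newsletters: 0.12 × 0.025 = 0.003
  Promotions: 0.3 × 0.012 = 0.0036
  Alerts: 0.3 × 0.182 = 0.0546
  Personal: 0.28 × 0.06 = 0.0168
Total = 0.078.
P(Newsletters | off-hours) = 0.003/0.078 ≈ 0.0385
P(Promotions | off-hours) = 0.0036/0.078 ≈ 0.0462
P(Alerts | off-hours) = 0.0546/0.078 ≈ 0.7000
P(Personal | off-hours) = 0.0168/0.078 ≈ 0.2154

Newsletters 0.0385, Promotions 0.0462, Alerts 0.7000, Personal 0.2154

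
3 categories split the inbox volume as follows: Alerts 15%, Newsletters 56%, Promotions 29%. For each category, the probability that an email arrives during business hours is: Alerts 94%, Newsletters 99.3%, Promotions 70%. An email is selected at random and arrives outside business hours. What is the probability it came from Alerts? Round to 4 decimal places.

Taking complements, P(off-hours | each) = Alerts 0.06, Newsletters 0.007, Promotions 0.3.
Unnormalized posteriors (prior × likelihood):
  Alerts: 0.15 × 0.06 = 0.009
  Newsletters: 0.56 × 0.007 = 0.00392
  Promotions: 0.29 × 0.3 = 0.087
Sum = 0.09992.
P(Alerts | evidence) = 0.009 / 0.09992 ≈ 0.0901.

0.0901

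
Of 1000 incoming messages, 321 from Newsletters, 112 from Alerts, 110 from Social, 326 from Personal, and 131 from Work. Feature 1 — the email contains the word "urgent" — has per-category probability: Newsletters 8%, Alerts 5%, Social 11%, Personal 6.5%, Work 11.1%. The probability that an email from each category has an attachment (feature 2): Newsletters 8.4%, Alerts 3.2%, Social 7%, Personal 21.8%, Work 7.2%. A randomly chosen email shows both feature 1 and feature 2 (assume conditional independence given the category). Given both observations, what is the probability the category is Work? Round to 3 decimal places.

0.118

Prior × likelihood for each hypothesis:
  Newsletters: 0.321 × 0.08 × 0.084 = 0.00215712
  Alerts: 0.112 × 0.05 × 0.032 = 0.0001792
  Social: 0.11 × 0.11 × 0.07 = 0.000847
  Personal: 0.326 × 0.065 × 0.218 = 0.00461942
  Work: 0.131 × 0.111 × 0.072 = 0.001046952
Total = 0.008849692.
P(Work | evidence) = 0.001046952 / 0.008849692 ≈ 0.118.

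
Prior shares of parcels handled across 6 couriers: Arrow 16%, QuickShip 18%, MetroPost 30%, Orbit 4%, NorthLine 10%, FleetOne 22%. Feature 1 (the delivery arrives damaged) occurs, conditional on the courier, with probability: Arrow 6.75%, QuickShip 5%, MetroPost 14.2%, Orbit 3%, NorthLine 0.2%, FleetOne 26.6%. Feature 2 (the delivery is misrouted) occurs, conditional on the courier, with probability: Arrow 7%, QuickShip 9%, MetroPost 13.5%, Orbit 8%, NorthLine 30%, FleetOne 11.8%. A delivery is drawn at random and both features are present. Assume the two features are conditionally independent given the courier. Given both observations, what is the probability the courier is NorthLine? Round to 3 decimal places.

Compute prior × likelihood for every hypothesis:
  Arrow: 0.16 × 0.0675 × 0.07 = 0.000756
  QuickShip: 0.18 × 0.05 × 0.09 = 0.00081
  MetroPost: 0.3 × 0.142 × 0.135 = 0.005751
  Orbit: 0.04 × 0.03 × 0.08 = 0.000096
  NorthLine: 0.1 × 0.002 × 0.3 = 0.00006
  FleetOne: 0.22 × 0.266 × 0.118 = 0.00690536
Normalizing constant = 0.01437836.
P(NorthLine | evidence) = 0.00006 / 0.01437836 ≈ 0.004.

0.004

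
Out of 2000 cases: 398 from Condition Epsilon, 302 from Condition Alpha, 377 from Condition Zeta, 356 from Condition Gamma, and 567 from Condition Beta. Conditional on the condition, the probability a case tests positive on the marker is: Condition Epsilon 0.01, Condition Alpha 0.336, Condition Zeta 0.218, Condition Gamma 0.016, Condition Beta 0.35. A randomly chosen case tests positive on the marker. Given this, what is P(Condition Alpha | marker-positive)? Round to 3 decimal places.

Unnormalized posteriors (prior × likelihood):
  Condition Epsilon: 0.199 × 0.01 = 0.00199
  Condition Alpha: 0.151 × 0.336 = 0.050736
  Condition Zeta: 0.1885 × 0.218 = 0.041093
  Condition Gamma: 0.178 × 0.016 = 0.002848
  Condition Beta: 0.2835 × 0.35 = 0.099225
Normalizing constant = 0.195892.
P(Condition Alpha | evidence) = 0.050736 / 0.195892 ≈ 0.259.

0.259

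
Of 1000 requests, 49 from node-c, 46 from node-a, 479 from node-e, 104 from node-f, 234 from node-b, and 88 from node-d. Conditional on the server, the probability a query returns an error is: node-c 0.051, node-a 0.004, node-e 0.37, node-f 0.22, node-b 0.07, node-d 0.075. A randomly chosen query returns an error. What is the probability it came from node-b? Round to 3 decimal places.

0.073

Compute prior × likelihood for every hypothesis:
  node-c: 0.049 × 0.051 = 0.002499
  node-a: 0.046 × 0.004 = 0.000184
  node-e: 0.479 × 0.37 = 0.17723
  node-f: 0.104 × 0.22 = 0.02288
  node-b: 0.234 × 0.07 = 0.01638
  node-d: 0.088 × 0.075 = 0.0066
Normalizing constant = 0.225773.
P(node-b | evidence) = 0.01638 / 0.225773 ≈ 0.073.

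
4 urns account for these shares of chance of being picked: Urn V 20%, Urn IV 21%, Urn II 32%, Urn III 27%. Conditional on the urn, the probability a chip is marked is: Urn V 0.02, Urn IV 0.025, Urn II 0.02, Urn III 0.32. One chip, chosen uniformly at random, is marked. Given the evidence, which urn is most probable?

Urn III

Compute prior × likelihood for every hypothesis:
  Urn V: 0.2 × 0.02 = 0.004
  Urn IV: 0.21 × 0.025 = 0.00525
  Urn II: 0.32 × 0.02 = 0.0064
  Urn III: 0.27 × 0.32 = 0.0864
Total = 0.10205.
Largest term belongs to Urn III, so Urn III is most probable.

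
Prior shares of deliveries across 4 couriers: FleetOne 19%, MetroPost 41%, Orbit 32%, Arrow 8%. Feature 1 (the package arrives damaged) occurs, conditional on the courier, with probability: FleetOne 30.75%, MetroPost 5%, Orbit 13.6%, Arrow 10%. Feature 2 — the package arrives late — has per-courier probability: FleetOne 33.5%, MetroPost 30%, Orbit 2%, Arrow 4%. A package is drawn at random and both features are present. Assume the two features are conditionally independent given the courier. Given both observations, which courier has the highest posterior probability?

FleetOne

Prior × likelihood for each hypothesis:
  FleetOne: 0.19 × 0.3075 × 0.335 = 0.019572375
  MetroPost: 0.41 × 0.05 × 0.3 = 0.00615
  Orbit: 0.32 × 0.136 × 0.02 = 0.0008704
  Arrow: 0.08 × 0.1 × 0.04 = 0.00032
Normalizing constant = 0.026912775.
Largest term belongs to FleetOne, so FleetOne is most probable.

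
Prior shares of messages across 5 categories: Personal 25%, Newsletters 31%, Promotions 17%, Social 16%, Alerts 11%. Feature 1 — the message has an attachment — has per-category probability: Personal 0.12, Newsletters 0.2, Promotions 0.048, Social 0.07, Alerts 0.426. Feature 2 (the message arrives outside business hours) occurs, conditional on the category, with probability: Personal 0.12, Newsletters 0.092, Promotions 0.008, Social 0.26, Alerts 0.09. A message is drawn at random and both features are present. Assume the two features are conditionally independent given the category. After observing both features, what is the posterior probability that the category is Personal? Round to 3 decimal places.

0.218

Compute prior × likelihood for every hypothesis:
  Personal: 0.25 × 0.12 × 0.12 = 0.0036
  Newsletters: 0.31 × 0.2 × 0.092 = 0.005704
  Promotions: 0.17 × 0.048 × 0.008 = 0.00006528
  Social: 0.16 × 0.07 × 0.26 = 0.002912
  Alerts: 0.11 × 0.426 × 0.09 = 0.0042174
Total = 0.01649868.
P(Personal | evidence) = 0.0036 / 0.01649868 ≈ 0.218.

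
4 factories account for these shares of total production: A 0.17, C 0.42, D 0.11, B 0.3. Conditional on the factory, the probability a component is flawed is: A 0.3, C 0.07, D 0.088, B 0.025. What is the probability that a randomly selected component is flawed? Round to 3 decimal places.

By Bayes' rule, posterior ∝ prior × likelihood:
  A: 0.17 × 0.3 = 0.051
  C: 0.42 × 0.07 = 0.0294
  D: 0.11 × 0.088 = 0.00968
  B: 0.3 × 0.025 = 0.0075
P(flawed) = 0.051 + 0.0294 + 0.00968 + 0.0075 = 0.09758 → 0.098.

0.098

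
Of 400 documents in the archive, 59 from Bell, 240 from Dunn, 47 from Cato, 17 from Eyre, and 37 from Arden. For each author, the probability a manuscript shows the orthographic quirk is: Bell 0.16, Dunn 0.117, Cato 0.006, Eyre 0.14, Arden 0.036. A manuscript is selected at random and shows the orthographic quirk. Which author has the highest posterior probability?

By Bayes' rule, posterior ∝ prior × likelihood:
  Bell: 0.1475 × 0.16 = 0.0236
  Dunn: 0.6 × 0.117 = 0.0702
  Cato: 0.1175 × 0.006 = 0.000705
  Eyre: 0.0425 × 0.14 = 0.00595
  Arden: 0.0925 × 0.036 = 0.00333
Sum = 0.103785.
Largest term belongs to Dunn, so Dunn is most probable.

Dunn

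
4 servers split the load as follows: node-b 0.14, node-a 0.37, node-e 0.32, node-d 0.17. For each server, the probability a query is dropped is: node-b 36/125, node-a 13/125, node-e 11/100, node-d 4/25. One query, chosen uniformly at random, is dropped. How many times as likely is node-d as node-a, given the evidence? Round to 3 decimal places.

0.707

Prior × likelihood for each hypothesis:
  node-b: 0.14 × 0.288 = 0.04032
  node-a: 0.37 × 0.104 = 0.03848
  node-e: 0.32 × 0.11 = 0.0352
  node-d: 0.17 × 0.16 = 0.0272
Total = 0.1412.
The ratio is 0.0272 / 0.03848 (the normalizer cancels) = 0.707.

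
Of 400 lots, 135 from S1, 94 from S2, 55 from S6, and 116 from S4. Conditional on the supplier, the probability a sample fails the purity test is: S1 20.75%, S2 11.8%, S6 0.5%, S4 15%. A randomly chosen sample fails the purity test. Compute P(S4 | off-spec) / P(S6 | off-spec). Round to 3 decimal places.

Prior × likelihood for each hypothesis:
  S1: 0.3375 × 0.2075 = 0.07003125
  S2: 0.235 × 0.118 = 0.02773
  S6: 0.1375 × 0.005 = 0.0006875
  S4: 0.29 × 0.15 = 0.0435
Total = 0.14194875.
The ratio is 0.0435 / 0.0006875 (the normalizer cancels) = 63.273.

63.273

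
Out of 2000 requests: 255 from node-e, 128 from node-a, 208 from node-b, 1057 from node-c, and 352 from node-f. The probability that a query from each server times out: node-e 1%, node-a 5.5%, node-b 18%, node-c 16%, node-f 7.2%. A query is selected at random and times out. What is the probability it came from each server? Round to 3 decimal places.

node-e 0.011, node-a 0.029, node-b 0.155, node-c 0.700, node-f 0.105

Prior × likelihood for each hypothesis:
  node-e: 0.1275 × 0.01 = 0.001275
  node-a: 0.064 × 0.055 = 0.00352
  node-b: 0.104 × 0.18 = 0.01872
  node-c: 0.5285 × 0.16 = 0.08456
  node-f: 0.176 × 0.072 = 0.012672
Normalizing constant = 0.120747.
P(node-e | timeout) = 0.001275/0.120747 ≈ 0.011
P(node-a | timeout) = 0.00352/0.120747 ≈ 0.029
P(node-b | timeout) = 0.01872/0.120747 ≈ 0.155
P(node-c | timeout) = 0.08456/0.120747 ≈ 0.700
P(node-f | timeout) = 0.012672/0.120747 ≈ 0.105
(Check: 0.011+0.029+0.155+0.700+0.105 = 1.000.)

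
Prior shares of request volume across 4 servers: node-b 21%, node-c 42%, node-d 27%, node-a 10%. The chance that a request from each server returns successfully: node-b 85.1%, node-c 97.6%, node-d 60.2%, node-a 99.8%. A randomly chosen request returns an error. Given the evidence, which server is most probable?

node-d

Taking complements, P(error | each) = node-b 0.149, node-c 0.024, node-d 0.398, node-a 0.002.
Unnormalized posteriors (prior × likelihood):
  node-b: 0.21 × 0.149 = 0.03129
  node-c: 0.42 × 0.024 = 0.01008
  node-d: 0.27 × 0.398 = 0.10746
  node-a: 0.1 × 0.002 = 0.0002
Normalizing constant = 0.14903.
Largest term belongs to node-d, so node-d is most probable.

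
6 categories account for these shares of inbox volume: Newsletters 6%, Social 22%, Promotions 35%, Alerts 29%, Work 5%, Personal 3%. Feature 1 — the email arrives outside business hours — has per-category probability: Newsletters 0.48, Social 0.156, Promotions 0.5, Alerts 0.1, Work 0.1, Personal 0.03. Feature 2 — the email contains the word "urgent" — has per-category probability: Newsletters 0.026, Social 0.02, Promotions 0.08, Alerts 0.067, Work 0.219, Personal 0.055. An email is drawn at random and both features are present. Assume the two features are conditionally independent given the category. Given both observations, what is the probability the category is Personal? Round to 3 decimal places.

Prior × likelihood for each hypothesis:
  Newsletters: 0.06 × 0.48 × 0.026 = 0.0007488
  Social: 0.22 × 0.156 × 0.02 = 0.0006864
  Promotions: 0.35 × 0.5 × 0.08 = 0.014
  Alerts: 0.29 × 0.1 × 0.067 = 0.001943
  Work: 0.05 × 0.1 × 0.219 = 0.001095
  Personal: 0.03 × 0.03 × 0.055 = 0.0000495
Normalizing constant = 0.0185227.
P(Personal | evidence) = 0.0000495 / 0.0185227 ≈ 0.003.

0.003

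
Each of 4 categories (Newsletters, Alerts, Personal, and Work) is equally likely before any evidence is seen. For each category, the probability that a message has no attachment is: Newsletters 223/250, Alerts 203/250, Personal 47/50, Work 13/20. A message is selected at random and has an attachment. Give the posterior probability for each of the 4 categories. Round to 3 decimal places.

Newsletters 0.153, Alerts 0.266, Personal 0.085, Work 0.496

Taking complements, P(attachment | each) = Newsletters 0.108, Alerts 0.188, Personal 0.06, Work 0.35.
Since the prior is uniform, the posterior is proportional to the likelihood:
  Newsletters: 0.108
  Alerts: 0.188
  Personal: 0.06
  Work: 0.35
Normalizing constant = 0.706.
P(Newsletters | attachment) = 0.108/0.706 ≈ 0.153
P(Alerts | attachment) = 0.188/0.706 ≈ 0.266
P(Personal | attachment) = 0.06/0.706 ≈ 0.085
P(Work | attachment) = 0.35/0.706 ≈ 0.496
(Check: 0.153+0.266+0.085+0.496 = 1.000.)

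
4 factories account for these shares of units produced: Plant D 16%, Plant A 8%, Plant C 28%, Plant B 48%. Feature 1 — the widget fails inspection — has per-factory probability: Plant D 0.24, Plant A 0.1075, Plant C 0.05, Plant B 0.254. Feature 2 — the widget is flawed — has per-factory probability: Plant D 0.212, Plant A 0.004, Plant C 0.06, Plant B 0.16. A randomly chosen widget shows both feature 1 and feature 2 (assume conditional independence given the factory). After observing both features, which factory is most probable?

Compute prior × likelihood for every hypothesis:
  Plant D: 0.16 × 0.24 × 0.212 = 0.0081408
  Plant A: 0.08 × 0.1075 × 0.004 = 0.0000344
  Plant C: 0.28 × 0.05 × 0.06 = 0.00084
  Plant B: 0.48 × 0.254 × 0.16 = 0.0195072
Total = 0.0285224.
Largest term belongs to Plant B, so Plant B is most probable.

Plant B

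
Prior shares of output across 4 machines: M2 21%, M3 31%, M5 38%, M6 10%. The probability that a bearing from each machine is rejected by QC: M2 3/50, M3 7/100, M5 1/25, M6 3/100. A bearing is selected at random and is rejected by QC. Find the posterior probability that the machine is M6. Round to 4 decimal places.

Unnormalized posteriors (prior × likelihood):
  M2: 0.21 × 0.06 = 0.0126
  M3: 0.31 × 0.07 = 0.0217
  M5: 0.38 × 0.04 = 0.0152
  M6: 0.1 × 0.03 = 0.003
Total = 0.0525.
P(M6 | evidence) = 0.003 / 0.0525 ≈ 0.0571.

0.0571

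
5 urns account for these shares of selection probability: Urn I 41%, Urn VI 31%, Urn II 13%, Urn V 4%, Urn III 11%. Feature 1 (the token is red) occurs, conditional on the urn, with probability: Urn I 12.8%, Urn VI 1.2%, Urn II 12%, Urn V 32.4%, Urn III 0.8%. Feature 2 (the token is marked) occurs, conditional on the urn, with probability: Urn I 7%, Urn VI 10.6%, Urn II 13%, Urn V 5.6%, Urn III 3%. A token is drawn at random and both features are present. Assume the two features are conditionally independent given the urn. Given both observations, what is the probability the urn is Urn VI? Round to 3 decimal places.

Unnormalized posteriors (prior × likelihood):
  Urn I: 0.41 × 0.128 × 0.07 = 0.0036736
  Urn VI: 0.31 × 0.012 × 0.106 = 0.00039432
  Urn II: 0.13 × 0.12 × 0.13 = 0.002028
  Urn V: 0.04 × 0.324 × 0.056 = 0.00072576
  Urn III: 0.11 × 0.008 × 0.03 = 0.0000264
Total = 0.00684808.
P(Urn VI | evidence) = 0.00039432 / 0.00684808 ≈ 0.058.

0.058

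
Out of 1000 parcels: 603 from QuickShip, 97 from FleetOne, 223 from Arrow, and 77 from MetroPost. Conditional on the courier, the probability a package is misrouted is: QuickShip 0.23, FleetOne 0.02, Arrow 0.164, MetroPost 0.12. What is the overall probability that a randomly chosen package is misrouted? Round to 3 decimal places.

Compute prior × likelihood for every hypothesis:
  QuickShip: 0.603 × 0.23 = 0.13869
  FleetOne: 0.097 × 0.02 = 0.00194
  Arrow: 0.223 × 0.164 = 0.036572
  MetroPost: 0.077 × 0.12 = 0.00924
P(misrouted) = 0.13869 + 0.00194 + 0.036572 + 0.00924 = 0.186442 → 0.186.

0.186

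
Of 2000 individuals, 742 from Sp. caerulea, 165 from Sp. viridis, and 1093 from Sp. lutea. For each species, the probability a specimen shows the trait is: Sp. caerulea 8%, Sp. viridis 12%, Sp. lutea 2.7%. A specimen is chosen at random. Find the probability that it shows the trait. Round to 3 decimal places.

0.054

By Bayes' rule, posterior ∝ prior × likelihood:
  Sp. caerulea: 0.371 × 0.08 = 0.02968
  Sp. viridis: 0.0825 × 0.12 = 0.0099
  Sp. lutea: 0.5465 × 0.027 = 0.0147555
P(trait) = 0.02968 + 0.0099 + 0.0147555 = 0.0543355 → 0.054.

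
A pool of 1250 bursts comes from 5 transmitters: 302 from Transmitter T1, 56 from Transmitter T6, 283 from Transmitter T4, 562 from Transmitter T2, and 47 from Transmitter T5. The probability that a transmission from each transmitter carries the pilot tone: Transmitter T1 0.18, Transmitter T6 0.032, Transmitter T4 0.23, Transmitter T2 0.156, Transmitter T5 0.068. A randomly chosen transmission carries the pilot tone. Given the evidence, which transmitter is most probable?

Transmitter T2

Unnormalized posteriors (prior × likelihood):
  Transmitter T1: 0.2416 × 0.18 = 0.043488
  Transmitter T6: 0.0448 × 0.032 = 0.0014336
  Transmitter T4: 0.2264 × 0.23 = 0.052072
  Transmitter T2: 0.4496 × 0.156 = 0.0701376
  Transmitter T5: 0.0376 × 0.068 = 0.0025568
Total = 0.169688.
Largest term belongs to Transmitter T2, so Transmitter T2 is most probable.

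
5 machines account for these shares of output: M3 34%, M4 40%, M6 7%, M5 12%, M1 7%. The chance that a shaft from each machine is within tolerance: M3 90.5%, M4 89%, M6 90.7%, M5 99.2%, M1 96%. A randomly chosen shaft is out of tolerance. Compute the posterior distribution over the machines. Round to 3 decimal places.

M3 0.373, M4 0.508, M6 0.075, M5 0.011, M1 0.032

Taking complements, P(oversize | each) = M3 0.095, M4 0.11, M6 0.093, M5 0.008, M1 0.04.
Compute prior × likelihood for every hypothesis:
  M3: 0.34 × 0.095 = 0.0323
  M4: 0.4 × 0.11 = 0.044
  M6: 0.07 × 0.093 = 0.00651
  M5: 0.12 × 0.008 = 0.00096
  M1: 0.07 × 0.04 = 0.0028
Total = 0.08657.
P(M3 | oversize) = 0.0323/0.08657 ≈ 0.373
P(M4 | oversize) = 0.044/0.08657 ≈ 0.508
P(M6 | oversize) = 0.00651/0.08657 ≈ 0.075
P(M5 | oversize) = 0.00096/0.08657 ≈ 0.011
P(M1 | oversize) = 0.0028/0.08657 ≈ 0.032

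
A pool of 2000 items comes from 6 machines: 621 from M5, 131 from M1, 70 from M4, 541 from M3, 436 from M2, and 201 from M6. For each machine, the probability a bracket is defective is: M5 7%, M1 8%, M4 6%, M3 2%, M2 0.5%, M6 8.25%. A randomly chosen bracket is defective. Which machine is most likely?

M5

By Bayes' rule, posterior ∝ prior × likelihood:
  M5: 0.3105 × 0.07 = 0.021735
  M1: 0.0655 × 0.08 = 0.00524
  M4: 0.035 × 0.06 = 0.0021
  M3: 0.2705 × 0.02 = 0.00541
  M2: 0.218 × 0.005 = 0.00109
  M6: 0.1005 × 0.0825 = 0.00829125
Total = 0.04386625.
Largest term belongs to M5, so M5 is most probable.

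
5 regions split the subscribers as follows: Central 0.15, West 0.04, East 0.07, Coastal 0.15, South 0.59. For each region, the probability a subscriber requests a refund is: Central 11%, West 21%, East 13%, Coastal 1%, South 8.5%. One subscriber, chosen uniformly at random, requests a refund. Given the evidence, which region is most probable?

South

By Bayes' rule, posterior ∝ prior × likelihood:
  Central: 0.15 × 0.11 = 0.0165
  West: 0.04 × 0.21 = 0.0084
  East: 0.07 × 0.13 = 0.0091
  Coastal: 0.15 × 0.01 = 0.0015
  South: 0.59 × 0.085 = 0.05015
Total = 0.08565.
Largest term belongs to South, so South is most probable.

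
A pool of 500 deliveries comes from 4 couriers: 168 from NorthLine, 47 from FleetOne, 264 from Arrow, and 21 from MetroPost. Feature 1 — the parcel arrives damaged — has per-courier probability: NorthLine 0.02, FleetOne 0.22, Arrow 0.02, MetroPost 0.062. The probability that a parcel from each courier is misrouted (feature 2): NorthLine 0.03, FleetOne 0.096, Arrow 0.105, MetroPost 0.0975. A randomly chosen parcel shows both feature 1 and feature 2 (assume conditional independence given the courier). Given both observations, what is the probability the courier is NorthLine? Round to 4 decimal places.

0.0568

By Bayes' rule, posterior ∝ prior × likelihood:
  NorthLine: 0.336 × 0.02 × 0.03 = 0.0002016
  FleetOne: 0.094 × 0.22 × 0.096 = 0.00198528
  Arrow: 0.528 × 0.02 × 0.105 = 0.0011088
  MetroPost: 0.042 × 0.062 × 0.0975 = 0.00025389
Sum = 0.00354957.
P(NorthLine | evidence) = 0.0002016 / 0.00354957 ≈ 0.0568.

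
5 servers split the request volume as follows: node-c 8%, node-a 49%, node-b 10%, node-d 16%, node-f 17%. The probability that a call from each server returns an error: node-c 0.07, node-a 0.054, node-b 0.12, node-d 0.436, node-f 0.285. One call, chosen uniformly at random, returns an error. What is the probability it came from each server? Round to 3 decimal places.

node-c 0.035, node-a 0.163, node-b 0.074, node-d 0.430, node-f 0.299

Prior × likelihood for each hypothesis:
  node-c: 0.08 × 0.07 = 0.0056
  node-a: 0.49 × 0.054 = 0.02646
  node-b: 0.1 × 0.12 = 0.012
  node-d: 0.16 × 0.436 = 0.06976
  node-f: 0.17 × 0.285 = 0.04845
Sum = 0.16227.
P(node-c | error) = 0.0056/0.16227 ≈ 0.035
P(node-a | error) = 0.02646/0.16227 ≈ 0.163
P(node-b | error) = 0.012/0.16227 ≈ 0.074
P(node-d | error) = 0.06976/0.16227 ≈ 0.430
P(node-f | error) = 0.04845/0.16227 ≈ 0.299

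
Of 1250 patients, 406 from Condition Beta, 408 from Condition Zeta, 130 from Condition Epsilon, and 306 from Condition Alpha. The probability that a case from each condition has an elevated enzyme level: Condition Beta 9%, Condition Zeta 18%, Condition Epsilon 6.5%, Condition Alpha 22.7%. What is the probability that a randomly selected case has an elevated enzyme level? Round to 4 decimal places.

0.1503

Unnormalized posteriors (prior × likelihood):
  Condition Beta: 0.3248 × 0.09 = 0.029232
  Condition Zeta: 0.3264 × 0.18 = 0.058752
  Condition Epsilon: 0.104 × 0.065 = 0.00676
  Condition Alpha: 0.2448 × 0.227 = 0.0555696
P(elevated) = 0.029232 + 0.058752 + 0.00676 + 0.0555696 = 0.1503136 → 0.1503.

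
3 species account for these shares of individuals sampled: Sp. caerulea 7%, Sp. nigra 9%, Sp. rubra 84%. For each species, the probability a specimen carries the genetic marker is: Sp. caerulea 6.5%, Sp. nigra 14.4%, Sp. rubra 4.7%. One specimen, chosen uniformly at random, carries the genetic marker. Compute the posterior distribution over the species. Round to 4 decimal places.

Prior × likelihood for each hypothesis:
  Sp. caerulea: 0.07 × 0.065 = 0.00455
  Sp. nigra: 0.09 × 0.144 = 0.01296
  Sp. rubra: 0.84 × 0.047 = 0.03948
Sum = 0.05699.
P(Sp. caerulea | marker) = 0.00455/0.05699 ≈ 0.0798
P(Sp. nigra | marker) = 0.01296/0.05699 ≈ 0.2274
P(Sp. rubra | marker) = 0.03948/0.05699 ≈ 0.6928

Sp. caerulea 0.0798, Sp. nigra 0.2274, Sp. rubra 0.6928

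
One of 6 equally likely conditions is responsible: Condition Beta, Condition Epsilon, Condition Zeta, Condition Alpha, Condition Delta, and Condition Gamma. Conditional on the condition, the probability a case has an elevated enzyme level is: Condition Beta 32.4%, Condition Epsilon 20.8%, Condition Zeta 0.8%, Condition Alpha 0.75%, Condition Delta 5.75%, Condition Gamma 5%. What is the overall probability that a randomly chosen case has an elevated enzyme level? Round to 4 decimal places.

With a uniform prior (1/6 each), posterior ∝ likelihood:
  Condition Beta: 0.324
  Condition Epsilon: 0.208
  Condition Zeta: 0.008
  Condition Alpha: 0.0075
  Condition Delta: 0.0575
  Condition Gamma: 0.05
P(elevated) = (1/6) × (0.324 + 0.208 + 0.008 + 0.0075 + 0.0575 + 0.05) = 0.655/6 ≈ 0.1092.

0.1092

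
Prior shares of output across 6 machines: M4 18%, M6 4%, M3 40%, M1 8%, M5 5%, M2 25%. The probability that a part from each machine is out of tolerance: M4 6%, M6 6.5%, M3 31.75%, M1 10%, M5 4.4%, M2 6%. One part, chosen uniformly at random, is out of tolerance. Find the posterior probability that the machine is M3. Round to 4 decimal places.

Prior × likelihood for each hypothesis:
  M4: 0.18 × 0.06 = 0.0108
  M6: 0.04 × 0.065 = 0.0026
  M3: 0.4 × 0.3175 = 0.127
  M1: 0.08 × 0.1 = 0.008
  M5: 0.05 × 0.044 = 0.0022
  M2: 0.25 × 0.06 = 0.015
Total = 0.1656.
P(M3 | evidence) = 0.127 / 0.1656 ≈ 0.7669.

0.7669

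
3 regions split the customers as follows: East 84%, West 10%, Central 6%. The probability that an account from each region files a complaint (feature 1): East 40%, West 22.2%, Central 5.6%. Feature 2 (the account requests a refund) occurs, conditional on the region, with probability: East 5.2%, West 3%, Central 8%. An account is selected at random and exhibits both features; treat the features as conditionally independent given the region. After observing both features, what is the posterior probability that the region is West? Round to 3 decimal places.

0.036

Compute prior × likelihood for every hypothesis:
  East: 0.84 × 0.4 × 0.052 = 0.017472
  West: 0.1 × 0.222 × 0.03 = 0.000666
  Central: 0.06 × 0.056 × 0.08 = 0.0002688
Normalizing constant = 0.0184068.
P(West | evidence) = 0.000666 / 0.0184068 ≈ 0.036.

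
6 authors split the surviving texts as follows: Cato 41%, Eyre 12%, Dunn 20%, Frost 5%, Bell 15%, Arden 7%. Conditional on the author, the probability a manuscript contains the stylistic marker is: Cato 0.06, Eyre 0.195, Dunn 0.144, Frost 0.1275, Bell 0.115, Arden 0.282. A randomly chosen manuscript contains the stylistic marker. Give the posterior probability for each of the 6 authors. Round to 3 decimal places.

Prior × likelihood for each hypothesis:
  Cato: 0.41 × 0.06 = 0.0246
  Eyre: 0.12 × 0.195 = 0.0234
  Dunn: 0.2 × 0.144 = 0.0288
  Frost: 0.05 × 0.1275 = 0.006375
  Bell: 0.15 × 0.115 = 0.01725
  Arden: 0.07 × 0.282 = 0.01974
Total = 0.120165.
P(Cato | marker) = 0.0246/0.120165 ≈ 0.205
P(Eyre | marker) = 0.0234/0.120165 ≈ 0.195
P(Dunn | marker) = 0.0288/0.120165 ≈ 0.240
P(Frost | marker) = 0.006375/0.120165 ≈ 0.053
P(Bell | marker) = 0.01725/0.120165 ≈ 0.144
P(Arden | marker) = 0.01974/0.120165 ≈ 0.164
(Check: 0.205+0.195+0.240+0.053+0.144+0.164 = 1.001.)

Cato 0.205, Eyre 0.195, Dunn 0.240, Frost 0.053, Bell 0.144, Arden 0.164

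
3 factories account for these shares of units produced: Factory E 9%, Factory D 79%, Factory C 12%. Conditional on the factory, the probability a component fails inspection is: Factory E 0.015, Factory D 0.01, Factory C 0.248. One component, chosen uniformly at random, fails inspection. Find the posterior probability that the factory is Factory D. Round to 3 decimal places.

0.203

Unnormalized posteriors (prior × likelihood):
  Factory E: 0.09 × 0.015 = 0.00135
  Factory D: 0.79 × 0.01 = 0.0079
  Factory C: 0.12 × 0.248 = 0.02976
Total = 0.03901.
P(Factory D | evidence) = 0.0079 / 0.03901 ≈ 0.203.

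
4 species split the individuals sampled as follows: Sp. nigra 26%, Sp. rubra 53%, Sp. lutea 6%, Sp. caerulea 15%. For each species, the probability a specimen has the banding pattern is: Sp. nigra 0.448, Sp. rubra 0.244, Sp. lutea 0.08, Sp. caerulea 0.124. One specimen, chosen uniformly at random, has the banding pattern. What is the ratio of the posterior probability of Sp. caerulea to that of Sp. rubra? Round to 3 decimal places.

Prior × likelihood for each hypothesis:
  Sp. nigra: 0.26 × 0.448 = 0.11648
  Sp. rubra: 0.53 × 0.244 = 0.12932
  Sp. lutea: 0.06 × 0.08 = 0.0048
  Sp. caerulea: 0.15 × 0.124 = 0.0186
Sum = 0.2692.
The ratio is 0.0186 / 0.12932 (the normalizer cancels) = 0.144.

0.144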